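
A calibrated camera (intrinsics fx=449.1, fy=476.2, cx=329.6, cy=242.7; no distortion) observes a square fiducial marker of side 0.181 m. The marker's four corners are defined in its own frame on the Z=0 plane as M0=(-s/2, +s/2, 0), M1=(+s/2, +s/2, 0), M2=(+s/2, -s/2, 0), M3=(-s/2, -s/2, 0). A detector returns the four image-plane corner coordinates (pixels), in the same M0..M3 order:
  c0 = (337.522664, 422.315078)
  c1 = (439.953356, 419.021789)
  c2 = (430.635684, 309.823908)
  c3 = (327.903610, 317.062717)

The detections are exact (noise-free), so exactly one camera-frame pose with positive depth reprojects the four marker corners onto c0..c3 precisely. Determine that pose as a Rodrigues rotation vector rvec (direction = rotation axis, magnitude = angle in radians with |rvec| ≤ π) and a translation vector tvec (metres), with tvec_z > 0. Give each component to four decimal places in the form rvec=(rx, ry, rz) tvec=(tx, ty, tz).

Intrinsics K: fx=449.1, fy=476.2, cx=329.6, cy=242.7
Marker side s = 0.181 m; corners in marker frame (Z=0):
  M0 = (-0.0905, +0.0905, 0)
  M1 = (+0.0905, +0.0905, 0)
  M2 = (+0.0905, -0.0905, 0)
  M3 = (-0.0905, -0.0905, 0)
Detected image corners:
  c0 = (337.522664, 422.315078) px
  c1 = (439.953356, 419.021789) px
  c2 = (430.635684, 309.823908) px
  c3 = (327.903610, 317.062717) px
Planar DLT: solve 8×8 A·h = b for H (H[2,2]=1):
  H  [+489.33588 +65.70468 +383.08304]
  H  [-103.05284 +604.99280 +367.27294]
  H  [-0.20159 +0.03484 +1.00000]
B = K⁻¹H; ‖b₁‖=1.258991, ‖b₂‖=1.258991; λ = 2/(‖b₁‖+‖b₂‖) = 0.794287, sign → tz>0 ⇒ λ=+0.794287
r₁ = λ·B[:,0] = (+0.98296,-0.09028,-0.16012); r₂ = λ·B[:,1] = (+0.09590,+0.99501,+0.02767)
r₃ = r₁×r₂ = (+0.15682,-0.04256,+0.98671); SVD([r₁ r₂ r₃]) → R = UVᵀ:
  R  [+0.98296 +0.09590 +0.15682]
  R  [-0.09028 +0.99501 -0.04256]
  R  [-0.16012 +0.02767 +0.98671]
t = (+0.09459, +0.20778, +0.79429) m
tr R = 2.964677; θ = arccos((tr R − 1)/2) = 0.188221 rad = 10.784°
axis k = ((R−Rᵀ)₃₂, (R−Rᵀ)₁₃, (R−Rᵀ)₂₁) / (2 sinθ) = (+0.187660, +0.846913, -0.497515)
rvec = θ·k = (+0.035322, +0.159407, -0.093643)

rvec=(0.0353, 0.1594, -0.0936) tvec=(0.0946, 0.2078, 0.7943)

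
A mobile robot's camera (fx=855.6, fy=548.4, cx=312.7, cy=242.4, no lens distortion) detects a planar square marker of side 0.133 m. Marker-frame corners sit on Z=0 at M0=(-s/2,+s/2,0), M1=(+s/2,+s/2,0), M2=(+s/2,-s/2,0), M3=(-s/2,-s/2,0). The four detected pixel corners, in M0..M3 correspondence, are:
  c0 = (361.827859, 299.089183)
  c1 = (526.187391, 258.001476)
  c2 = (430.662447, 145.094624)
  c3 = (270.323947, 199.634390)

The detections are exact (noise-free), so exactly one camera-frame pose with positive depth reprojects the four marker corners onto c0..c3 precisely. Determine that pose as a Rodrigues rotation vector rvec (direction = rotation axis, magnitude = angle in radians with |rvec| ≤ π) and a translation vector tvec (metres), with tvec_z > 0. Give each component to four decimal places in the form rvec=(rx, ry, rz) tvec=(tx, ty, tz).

rvec=(0.2985, 0.4554, -0.4755) tvec=(0.0558, -0.0157, 0.5890)

Intrinsics K: fx=855.6, fy=548.4, cx=312.7, cy=242.4
Marker side s = 0.133 m; corners in marker frame (Z=0):
  M0 = (-0.0665, +0.0665, 0)
  M1 = (+0.0665, +0.0665, 0)
  M2 = (+0.0665, -0.0665, 0)
  M3 = (-0.0665, -0.0665, 0)
Detected image corners:
  c0 = (361.827859, 299.089183) px
  c1 = (526.187391, 258.001476) px
  c2 = (430.662447, 145.094624) px
  c3 = (270.323947, 199.634390) px
Planar DLT: solve 8×8 A·h = b for H (H[2,2]=1):
  H  [+894.03870 +816.61973 +393.70289]
  H  [-544.07353 +860.47169 +227.77936]
  H  [-0.82296 +0.28781 +1.00000]
B = K⁻¹H; ‖b₁‖=1.697935, ‖b₂‖=1.697935; λ = 2/(‖b₁‖+‖b₂‖) = 0.588951, sign → tz>0 ⇒ λ=+0.588951
r₁ = λ·B[:,0] = (+0.79255,-0.37007,-0.48468); r₂ = λ·B[:,1] = (+0.50017,+0.84918,+0.16950)
r₃ = r₁×r₂ = (+0.34885,-0.37676,+0.85811); SVD([r₁ r₂ r₃]) → R = UVᵀ:
  R  [+0.79255 +0.50017 +0.34885]
  R  [-0.37007 +0.84918 -0.37676]
  R  [-0.48468 +0.16950 +0.85811]
t = (+0.05576, -0.01570, +0.58895) m
tr R = 2.499834; θ = arccos((tr R − 1)/2) = 0.722860 rad = 41.417°
axis k = ((R−Rᵀ)₃₂, (R−Rᵀ)₁₃, (R−Rᵀ)₂₁) / (2 sinθ) = (+0.412880, +0.630002, -0.657745)
rvec = θ·k = (+0.298454, +0.455403, -0.475457)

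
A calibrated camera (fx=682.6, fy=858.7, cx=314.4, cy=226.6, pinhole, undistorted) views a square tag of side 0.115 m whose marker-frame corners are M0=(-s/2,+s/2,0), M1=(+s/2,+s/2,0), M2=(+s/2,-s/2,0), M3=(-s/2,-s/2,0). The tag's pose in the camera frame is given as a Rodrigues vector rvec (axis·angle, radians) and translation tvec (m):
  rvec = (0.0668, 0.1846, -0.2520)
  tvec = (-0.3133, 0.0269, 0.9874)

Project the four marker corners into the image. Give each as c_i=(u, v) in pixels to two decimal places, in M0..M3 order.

Intrinsics K: fx=682.6, fy=858.7, cx=314.4, cy=226.6
Marker side s = 0.115 m; corners in marker frame (Z=0):
  M0 = (-0.0575, +0.0575, 0)
  M1 = (+0.0575, +0.0575, 0)
  M2 = (+0.0575, -0.0575, 0)
  M3 = (-0.0575, -0.0575, 0)
rvec = (0.0668, 0.1846, -0.2520), |rvec| = θ = 0.31944 rad = 18.303°
Rodrigues: sinθ=0.31404, 1−cosθ=0.05059; R = I + sinθ·[k]× + (1−cosθ)·[k]×²:
    [+0.95162 +0.25385 +0.17313]
    [-0.24162 +0.96630 -0.08873]
    [-0.18982 +0.04261 +0.98089]
t = (-0.3133, 0.0269, 0.9874) m
M0: Pc = R·M0+t = (-0.35342, +0.09636, +1.00076); u = 682.6·(-0.35342)/1.00076 + 314.4 = 73.3385, v = 858.7·(+0.09636)/1.00076 + 226.6 = 309.2775
M1: Pc = R·M1+t = (-0.24399, +0.06857, +0.97894); u = 682.6·(-0.24399)/0.97894 + 314.4 = 144.2719, v = 858.7·(+0.06857)/0.97894 + 226.6 = 286.7474
M2: Pc = R·M2+t = (-0.27318, -0.04256, +0.97404); u = 682.6·(-0.27318)/0.97404 + 314.4 = 122.9580, v = 858.7·(-0.04256)/0.97404 + 226.6 = 189.0832
M3: Pc = R·M3+t = (-0.38261, -0.01477, +0.99586); u = 682.6·(-0.38261)/0.99586 + 314.4 = 52.1428, v = 858.7·(-0.01477)/0.99586 + 226.6 = 213.8650

c0=(73.34, 309.28) c1=(144.27, 286.75) c2=(122.96, 189.08) c3=(52.14, 213.87)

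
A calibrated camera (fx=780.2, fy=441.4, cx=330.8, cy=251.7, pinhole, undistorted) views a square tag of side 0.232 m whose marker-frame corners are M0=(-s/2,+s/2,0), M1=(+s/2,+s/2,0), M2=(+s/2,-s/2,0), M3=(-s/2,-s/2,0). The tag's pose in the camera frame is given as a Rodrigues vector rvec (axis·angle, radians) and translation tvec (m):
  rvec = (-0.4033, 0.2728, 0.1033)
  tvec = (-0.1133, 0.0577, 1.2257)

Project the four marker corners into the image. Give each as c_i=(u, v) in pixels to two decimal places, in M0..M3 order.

Intrinsics K: fx=780.2, fy=441.4, cx=330.8, cy=251.7
Marker side s = 0.232 m; corners in marker frame (Z=0):
  M0 = (-0.1160, +0.1160, 0)
  M1 = (+0.1160, +0.1160, 0)
  M2 = (+0.1160, -0.1160, 0)
  M3 = (-0.1160, -0.1160, 0)
rvec = (-0.4033, 0.2728, 0.1033), |rvec| = θ = 0.49774 rad = 28.518°
Rodrigues: sinθ=0.47744, 1−cosθ=0.12133; R = I + sinθ·[k]× + (1−cosθ)·[k]×²:
    [+0.95833 -0.15297 +0.24127]
    [+0.04520 +0.91511 +0.40065]
    [-0.28208 -0.37305 +0.88389]
t = (-0.1133, 0.0577, 1.2257) m
M0: Pc = R·M0+t = (-0.24221, +0.15861, +1.21515); u = 780.2·(-0.24221)/1.21515 + 330.8 = 175.2859, v = 441.4·(+0.15861)/1.21515 + 251.7 = 309.3146
M1: Pc = R·M1+t = (-0.01988, +0.16910, +1.14970); u = 780.2·(-0.01988)/1.14970 + 330.8 = 317.3100, v = 441.4·(+0.16910)/1.14970 + 251.7 = 316.6204
M2: Pc = R·M2+t = (+0.01561, -0.04321, +1.23625); u = 780.2·(+0.01561)/1.23625 + 330.8 = 340.6518, v = 441.4·(-0.04321)/1.23625 + 251.7 = 236.2722
M3: Pc = R·M3+t = (-0.20672, -0.05370, +1.30170); u = 780.2·(-0.20672)/1.30170 + 330.8 = 206.8971, v = 441.4·(-0.05370)/1.30170 + 251.7 = 233.4916

c0=(175.29, 309.31) c1=(317.31, 316.62) c2=(340.65, 236.27) c3=(206.90, 233.49)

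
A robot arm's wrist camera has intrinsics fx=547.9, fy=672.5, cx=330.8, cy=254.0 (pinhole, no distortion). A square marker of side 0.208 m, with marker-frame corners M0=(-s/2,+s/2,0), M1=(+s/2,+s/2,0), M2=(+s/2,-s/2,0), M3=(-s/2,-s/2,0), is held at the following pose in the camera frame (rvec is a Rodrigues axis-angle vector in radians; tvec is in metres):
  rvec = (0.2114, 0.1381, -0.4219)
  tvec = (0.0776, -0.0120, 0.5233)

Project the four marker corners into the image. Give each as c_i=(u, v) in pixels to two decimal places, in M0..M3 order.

Intrinsics K: fx=547.9, fy=672.5, cx=330.8, cy=254.0
Marker side s = 0.208 m; corners in marker frame (Z=0):
  M0 = (-0.1040, +0.1040, 0)
  M1 = (+0.1040, +0.1040, 0)
  M2 = (+0.1040, -0.1040, 0)
  M3 = (-0.1040, -0.1040, 0)
rvec = (0.2114, 0.1381, -0.4219), |rvec| = θ = 0.49169 rad = 28.172°
Rodrigues: sinθ=0.47212, 1−cosθ=0.11846; R = I + sinθ·[k]× + (1−cosθ)·[k]×²:
    [+0.90343 +0.41941 +0.08890]
    [-0.39080 +0.89088 -0.23153]
    [-0.17631 +0.17443 +0.96876]
t = (0.0776, -0.0120, 0.5233) m
M0: Pc = R·M0+t = (+0.02726, +0.12129, +0.55978); u = 547.9·(+0.02726)/0.55978 + 330.8 = 357.4831, v = 672.5·(+0.12129)/0.55978 + 254.0 = 399.7199
M1: Pc = R·M1+t = (+0.21518, +0.04001, +0.52311); u = 547.9·(+0.21518)/0.52311 + 330.8 = 556.1748, v = 672.5·(+0.04001)/0.52311 + 254.0 = 305.4346
M2: Pc = R·M2+t = (+0.12794, -0.14529, +0.48682); u = 547.9·(+0.12794)/0.48682 + 330.8 = 474.7897, v = 672.5·(-0.14529)/0.48682 + 254.0 = 53.2891
M3: Pc = R·M3+t = (-0.05998, -0.06401, +0.52349); u = 547.9·(-0.05998)/0.52349 + 330.8 = 268.0282, v = 672.5·(-0.06401)/0.52349 + 254.0 = 171.7724

c0=(357.48, 399.72) c1=(556.17, 305.43) c2=(474.79, 53.29) c3=(268.03, 171.77)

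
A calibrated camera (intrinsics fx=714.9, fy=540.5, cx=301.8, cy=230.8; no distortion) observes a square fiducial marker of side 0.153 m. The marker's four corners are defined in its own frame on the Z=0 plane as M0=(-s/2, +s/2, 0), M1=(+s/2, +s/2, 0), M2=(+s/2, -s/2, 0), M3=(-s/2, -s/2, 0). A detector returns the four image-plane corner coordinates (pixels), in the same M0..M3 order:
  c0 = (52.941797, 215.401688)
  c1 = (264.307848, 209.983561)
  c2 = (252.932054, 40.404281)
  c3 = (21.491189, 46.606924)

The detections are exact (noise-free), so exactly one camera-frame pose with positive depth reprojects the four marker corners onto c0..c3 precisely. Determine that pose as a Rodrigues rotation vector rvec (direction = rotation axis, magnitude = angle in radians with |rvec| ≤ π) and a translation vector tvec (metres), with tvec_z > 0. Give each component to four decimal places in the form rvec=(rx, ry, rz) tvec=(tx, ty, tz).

rvec=(0.2978, -0.0001, -0.0342) tvec=(-0.1061, -0.0904, 0.4942)

Intrinsics K: fx=714.9, fy=540.5, cx=301.8, cy=230.8
Marker side s = 0.153 m; corners in marker frame (Z=0):
  M0 = (-0.0765, +0.0765, 0)
  M1 = (+0.0765, +0.0765, 0)
  M2 = (+0.0765, -0.0765, 0)
  M3 = (-0.0765, -0.0765, 0)
Detected image corners:
  c0 = (52.941797, 215.401688) px
  c1 = (264.307848, 209.983561) px
  c2 = (252.932054, 40.404281) px
  c3 = (21.491189, 46.606924) px
Planar DLT: solve 8×8 A·h = b for H (H[2,2]=1):
  H  [+1442.63482 +227.80647 +148.32037]
  H  [-39.13092 +1181.83250 +131.94261]
  H  [-0.00992 +0.59358 +1.00000]
B = K⁻¹H; ‖b₁‖=2.023315, ‖b₂‖=2.023315; λ = 2/(‖b₁‖+‖b₂‖) = 0.494239, sign → tz>0 ⇒ λ=+0.494239
r₁ = λ·B[:,0] = (+0.99942,-0.03369,-0.00490); r₂ = λ·B[:,1] = (+0.03364,+0.95541,+0.29337)
r₃ = r₁×r₂ = (-0.00520,-0.29336,+0.95599); SVD([r₁ r₂ r₃]) → R = UVᵀ:
  R  [+0.99942 +0.03364 -0.00520]
  R  [-0.03369 +0.95541 -0.29336]
  R  [-0.00490 +0.29337 +0.95599]
t = (-0.10611, -0.09040, +0.49424) m
tr R = 2.910814; θ = arccos((tr R − 1)/2) = 0.299761 rad = 17.175°
axis k = ((R−Rᵀ)₃₂, (R−Rᵀ)₁₃, (R−Rᵀ)₂₁) / (2 sinθ) = (+0.993480, -0.000498, -0.114008)
rvec = θ·k = (+0.297807, -0.000149, -0.034175)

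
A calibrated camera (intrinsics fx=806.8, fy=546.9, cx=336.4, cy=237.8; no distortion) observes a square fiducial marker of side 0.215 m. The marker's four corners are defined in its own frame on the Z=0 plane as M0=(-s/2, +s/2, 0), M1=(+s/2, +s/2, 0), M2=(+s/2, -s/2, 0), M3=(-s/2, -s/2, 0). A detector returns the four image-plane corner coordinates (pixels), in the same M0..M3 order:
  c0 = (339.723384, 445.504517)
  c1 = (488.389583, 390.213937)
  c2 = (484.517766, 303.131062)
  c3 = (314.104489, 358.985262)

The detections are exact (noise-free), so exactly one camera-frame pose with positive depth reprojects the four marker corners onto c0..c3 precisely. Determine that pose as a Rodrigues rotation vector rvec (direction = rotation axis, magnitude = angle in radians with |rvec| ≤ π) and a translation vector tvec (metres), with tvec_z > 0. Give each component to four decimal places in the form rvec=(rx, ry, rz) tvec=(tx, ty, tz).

rvec=(0.5514, -0.4376, -0.2641) tvec=(0.0846, 0.2340, 0.9248)

Intrinsics K: fx=806.8, fy=546.9, cx=336.4, cy=237.8
Marker side s = 0.215 m; corners in marker frame (Z=0):
  M0 = (-0.1075, +0.1075, 0)
  M1 = (+0.1075, +0.1075, 0)
  M2 = (+0.1075, -0.1075, 0)
  M3 = (-0.1075, -0.1075, 0)
Detected image corners:
  c0 = (339.723384, 445.504517) px
  c1 = (488.389583, 390.213937) px
  c2 = (484.517766, 303.131062) px
  c3 = (314.104489, 358.985262) px
Planar DLT: solve 8×8 A·h = b for H (H[2,2]=1):
  H  [+883.03439 +311.16170 +410.20211]
  H  [-125.56452 +628.90859 +376.20418]
  H  [+0.35472 +0.60122 +1.00000]
B = K⁻¹H; ‖b₁‖=1.081286, ‖b₂‖=1.081286; λ = 2/(‖b₁‖+‖b₂‖) = 0.924825, sign → tz>0 ⇒ λ=+0.924825
r₁ = λ·B[:,0] = (+0.87543,-0.35497,+0.32805); r₂ = λ·B[:,1] = (+0.12484,+0.82174,+0.55602)
r₃ = r₁×r₂ = (-0.46695,-0.44581,+0.76369); SVD([r₁ r₂ r₃]) → R = UVᵀ:
  R  [+0.87543 +0.12484 -0.46695]
  R  [-0.35498 +0.82174 -0.44581]
  R  [+0.32805 +0.55602 +0.76369]
t = (+0.08460, +0.23405, +0.92482) m
tr R = 2.460852; θ = arccos((tr R − 1)/2) = 0.751851 rad = 43.078°
axis k = ((R−Rᵀ)₃₂, (R−Rᵀ)₁₃, (R−Rᵀ)₂₁) / (2 sinθ) = (+0.733413, -0.581997, -0.351262)
rvec = θ·k = (+0.551417, -0.437575, -0.264097)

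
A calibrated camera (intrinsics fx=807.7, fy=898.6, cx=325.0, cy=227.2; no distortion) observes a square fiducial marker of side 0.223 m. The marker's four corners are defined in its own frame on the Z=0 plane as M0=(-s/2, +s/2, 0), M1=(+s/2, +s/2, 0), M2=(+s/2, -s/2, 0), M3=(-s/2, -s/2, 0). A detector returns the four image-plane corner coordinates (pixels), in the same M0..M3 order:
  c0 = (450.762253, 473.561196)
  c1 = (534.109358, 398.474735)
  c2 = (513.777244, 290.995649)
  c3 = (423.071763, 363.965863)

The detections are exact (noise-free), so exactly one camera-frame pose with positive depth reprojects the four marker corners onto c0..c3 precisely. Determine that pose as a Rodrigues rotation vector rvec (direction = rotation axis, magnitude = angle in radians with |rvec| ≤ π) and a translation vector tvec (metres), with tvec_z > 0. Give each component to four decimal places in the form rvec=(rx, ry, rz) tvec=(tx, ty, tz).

Intrinsics K: fx=807.7, fy=898.6, cx=325.0, cy=227.2
Marker side s = 0.223 m; corners in marker frame (Z=0):
  M0 = (-0.1115, +0.1115, 0)
  M1 = (+0.1115, +0.1115, 0)
  M2 = (+0.1115, -0.1115, 0)
  M3 = (-0.1115, -0.1115, 0)
Detected image corners:
  c0 = (450.762253, 473.561196) px
  c1 = (534.109358, 398.474735) px
  c2 = (513.777244, 290.995649) px
  c3 = (423.071763, 363.965863) px
Planar DLT: solve 8×8 A·h = b for H (H[2,2]=1):
  H  [+529.62240 +250.69483 +482.24315]
  H  [-220.94370 +600.62980 +382.35547]
  H  [+0.29124 +0.29881 +1.00000]
B = K⁻¹H; ‖b₁‖=0.690595, ‖b₂‖=0.690595; λ = 2/(‖b₁‖+‖b₂‖) = 1.448028, sign → tz>0 ⇒ λ=+1.448028
r₁ = λ·B[:,0] = (+0.77980,-0.46266,+0.42172); r₂ = λ·B[:,1] = (+0.27534,+0.85847,+0.43268)
r₃ = r₁×r₂ = (-0.56222,-0.22129,+0.79683); SVD([r₁ r₂ r₃]) → R = UVᵀ:
  R  [+0.77980 +0.27534 -0.56222]
  R  [-0.46266 +0.85847 -0.22129]
  R  [+0.42172 +0.43268 +0.79683]
t = (+0.28190, +0.25002, +1.44803) m
tr R = 2.435106; θ = arccos((tr R − 1)/2) = 0.770513 rad = 44.147°
axis k = ((R−Rᵀ)₃₂, (R−Rᵀ)₁₃, (R−Rᵀ)₂₁) / (2 sinθ) = (+0.469470, -0.706344, -0.529789)
rvec = θ·k = (+0.361733, -0.544247, -0.408210)

rvec=(0.3617, -0.5442, -0.4082) tvec=(0.2819, 0.2500, 1.4480)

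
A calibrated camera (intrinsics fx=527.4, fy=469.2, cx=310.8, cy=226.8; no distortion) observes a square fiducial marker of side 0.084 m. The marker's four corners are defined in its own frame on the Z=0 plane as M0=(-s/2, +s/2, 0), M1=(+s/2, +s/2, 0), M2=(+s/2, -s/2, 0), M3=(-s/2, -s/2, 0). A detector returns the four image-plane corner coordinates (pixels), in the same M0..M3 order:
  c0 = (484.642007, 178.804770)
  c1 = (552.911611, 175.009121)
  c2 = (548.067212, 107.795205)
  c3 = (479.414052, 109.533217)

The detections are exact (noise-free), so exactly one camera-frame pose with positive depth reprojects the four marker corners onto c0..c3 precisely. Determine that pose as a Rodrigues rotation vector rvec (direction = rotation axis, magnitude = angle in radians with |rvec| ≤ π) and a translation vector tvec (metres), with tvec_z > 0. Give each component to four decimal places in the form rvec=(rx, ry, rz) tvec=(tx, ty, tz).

rvec=(0.0153, -0.2109, -0.0770) tvec=(0.2259, -0.1035, 0.5783)

Intrinsics K: fx=527.4, fy=469.2, cx=310.8, cy=226.8
Marker side s = 0.084 m; corners in marker frame (Z=0):
  M0 = (-0.0420, +0.0420, 0)
  M1 = (+0.0420, +0.0420, 0)
  M2 = (+0.0420, -0.0420, 0)
  M3 = (-0.0420, -0.0420, 0)
Detected image corners:
  c0 = (484.642007, 178.804770) px
  c1 = (552.911611, 175.009121) px
  c2 = (548.067212, 107.795205) px
  c3 = (479.414052, 109.533217) px
Planar DLT: solve 8×8 A·h = b for H (H[2,2]=1):
  H  [+1001.16412 +80.65889 +516.78137]
  H  [+18.52621 +817.96396 +142.82220]
  H  [+0.36058 +0.04017 +1.00000]
B = K⁻¹H; ‖b₁‖=1.729204, ‖b₂‖=1.729204; λ = 2/(‖b₁‖+‖b₂‖) = 0.578301, sign → tz>0 ⇒ λ=+0.578301
r₁ = λ·B[:,0] = (+0.97491,-0.07796,+0.20852); r₂ = λ·B[:,1] = (+0.07475,+0.99693,+0.02323)
r₃ = r₁×r₂ = (-0.20969,-0.00706,+0.97774); SVD([r₁ r₂ r₃]) → R = UVᵀ:
  R  [+0.97491 +0.07475 -0.20969]
  R  [-0.07796 +0.99693 -0.00706]
  R  [+0.20852 +0.02323 +0.97774]
t = (+0.22586, -0.10350, +0.57830) m
tr R = 2.949578; θ = arccos((tr R − 1)/2) = 0.225022 rad = 12.893°
axis k = ((R−Rᵀ)₃₂, (R−Rᵀ)₁₃, (R−Rᵀ)₂₁) / (2 sinθ) = (+0.067880, -0.937168, -0.342212)
rvec = θ·k = (+0.015275, -0.210883, -0.077005)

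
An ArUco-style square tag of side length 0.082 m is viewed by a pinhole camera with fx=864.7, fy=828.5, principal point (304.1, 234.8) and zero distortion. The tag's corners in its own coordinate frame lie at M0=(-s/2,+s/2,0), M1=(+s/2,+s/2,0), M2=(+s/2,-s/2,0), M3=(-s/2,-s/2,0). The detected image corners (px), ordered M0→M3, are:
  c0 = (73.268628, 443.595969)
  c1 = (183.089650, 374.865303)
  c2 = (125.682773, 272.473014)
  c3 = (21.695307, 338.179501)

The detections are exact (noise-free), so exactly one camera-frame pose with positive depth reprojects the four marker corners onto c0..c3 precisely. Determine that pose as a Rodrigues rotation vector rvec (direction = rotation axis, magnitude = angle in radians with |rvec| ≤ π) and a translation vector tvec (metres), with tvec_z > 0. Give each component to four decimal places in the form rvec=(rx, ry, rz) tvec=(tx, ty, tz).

rvec=(-0.3385, 0.1338, -0.5687) tvec=(-0.1297, 0.0804, 0.5498)

Intrinsics K: fx=864.7, fy=828.5, cx=304.1, cy=234.8
Marker side s = 0.082 m; corners in marker frame (Z=0):
  M0 = (-0.0410, +0.0410, 0)
  M1 = (+0.0410, +0.0410, 0)
  M2 = (+0.0410, -0.0410, 0)
  M3 = (-0.0410, -0.0410, 0)
Detected image corners:
  c0 = (73.268628, 443.595969) px
  c1 = (183.089650, 374.865303) px
  c2 = (125.682773, 272.473014) px
  c3 = (21.695307, 338.179501) px
Planar DLT: solve 8×8 A·h = b for H (H[2,2]=1):
  H  [+1297.04644 +600.18601 +100.09856]
  H  [-839.55989 +1039.76189 +356.00098]
  H  [-0.05683 -0.63650 +1.00000]
B = K⁻¹H; ‖b₁‖=1.818809, ‖b₂‖=1.818809; λ = 2/(‖b₁‖+‖b₂‖) = 0.549810, sign → tz>0 ⇒ λ=+0.549810
r₁ = λ·B[:,0] = (+0.83570,-0.54830,-0.03124); r₂ = λ·B[:,1] = (+0.50469,+0.78919,-0.34995)
r₃ = r₁×r₂ = (+0.21653,+0.27669,+0.93625); SVD([r₁ r₂ r₃]) → R = UVᵀ:
  R  [+0.83570 +0.50469 +0.21653]
  R  [-0.54830 +0.78919 +0.27669]
  R  [-0.03124 -0.34995 +0.93625]
t = (-0.12971, +0.08043, +0.54981) m
tr R = 2.561133; θ = arccos((tr R − 1)/2) = 0.675225 rad = 38.688°
axis k = ((R−Rᵀ)₃₂, (R−Rᵀ)₁₃, (R−Rᵀ)₂₁) / (2 sinθ) = (-0.501256, +0.198199, -0.842294)
rvec = θ·k = (-0.338460, +0.133829, -0.568738)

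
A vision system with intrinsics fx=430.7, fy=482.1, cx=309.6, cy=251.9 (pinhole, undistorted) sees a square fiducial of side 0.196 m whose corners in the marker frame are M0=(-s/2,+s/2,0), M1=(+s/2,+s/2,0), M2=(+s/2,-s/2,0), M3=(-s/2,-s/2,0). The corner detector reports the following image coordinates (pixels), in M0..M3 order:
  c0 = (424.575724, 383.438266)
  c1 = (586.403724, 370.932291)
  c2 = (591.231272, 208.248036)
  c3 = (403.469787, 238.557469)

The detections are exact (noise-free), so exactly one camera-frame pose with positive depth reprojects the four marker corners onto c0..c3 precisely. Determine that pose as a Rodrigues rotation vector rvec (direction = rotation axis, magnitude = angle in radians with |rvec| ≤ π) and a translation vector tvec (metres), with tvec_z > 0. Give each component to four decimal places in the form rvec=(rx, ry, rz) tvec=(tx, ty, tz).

rvec=(0.4467, 0.2180, -0.1958) tvec=(0.2268, 0.0590, 0.5195)

Intrinsics K: fx=430.7, fy=482.1, cx=309.6, cy=251.9
Marker side s = 0.196 m; corners in marker frame (Z=0):
  M0 = (-0.0980, +0.0980, 0)
  M1 = (+0.0980, +0.0980, 0)
  M2 = (+0.0980, -0.0980, 0)
  M3 = (-0.0980, -0.0980, 0)
Detected image corners:
  c0 = (424.575724, 383.438266) px
  c1 = (586.403724, 370.932291) px
  c2 = (591.231272, 208.248036) px
  c3 = (403.469787, 238.557469) px
Planar DLT: solve 8×8 A·h = b for H (H[2,2]=1):
  H  [+644.98983 +435.46830 +497.60127]
  H  [-250.54491 +1016.51317 +306.67298]
  H  [-0.48216 +0.77942 +1.00000]
B = K⁻¹H; ‖b₁‖=1.924838, ‖b₂‖=1.924838; λ = 2/(‖b₁‖+‖b₂‖) = 0.519524, sign → tz>0 ⇒ λ=+0.519524
r₁ = λ·B[:,0] = (+0.95807,-0.13911,-0.25050); r₂ = λ·B[:,1] = (+0.23420,+0.88385,+0.40493)
r₃ = r₁×r₂ = (+0.16507,-0.44662,+0.87937); SVD([r₁ r₂ r₃]) → R = UVᵀ:
  R  [+0.95807 +0.23420 +0.16507]
  R  [-0.13911 +0.88385 -0.44662]
  R  [-0.25050 +0.40493 +0.87937]
t = (+0.22677, +0.05902, +0.51952) m
tr R = 2.721284; θ = arccos((tr R − 1)/2) = 0.534267 rad = 30.611°
axis k = ((R−Rᵀ)₃₂, (R−Rᵀ)₁₃, (R−Rᵀ)₂₁) / (2 sinθ) = (+0.836139, +0.408051, -0.366559)
rvec = θ·k = (+0.446722, +0.218008, -0.195840)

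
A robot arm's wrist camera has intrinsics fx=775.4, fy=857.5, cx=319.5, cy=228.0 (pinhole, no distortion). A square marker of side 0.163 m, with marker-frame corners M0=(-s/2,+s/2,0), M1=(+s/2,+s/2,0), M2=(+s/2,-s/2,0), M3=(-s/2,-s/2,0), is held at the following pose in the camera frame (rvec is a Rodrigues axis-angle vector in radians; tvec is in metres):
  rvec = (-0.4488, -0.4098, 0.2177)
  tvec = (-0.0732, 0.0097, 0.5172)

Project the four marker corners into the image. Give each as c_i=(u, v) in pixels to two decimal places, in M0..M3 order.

c0=(52.89, 337.26) c1=(305.01, 405.94) c2=(331.65, 171.67) c3=(118.23, 88.56)

Intrinsics K: fx=775.4, fy=857.5, cx=319.5, cy=228.0
Marker side s = 0.163 m; corners in marker frame (Z=0):
  M0 = (-0.0815, +0.0815, 0)
  M1 = (+0.0815, +0.0815, 0)
  M2 = (+0.0815, -0.0815, 0)
  M3 = (-0.0815, -0.0815, 0)
rvec = (-0.4488, -0.4098, 0.2177), |rvec| = θ = 0.64556 rad = 36.988°
Rodrigues: sinθ=0.60165, 1−cosθ=0.20124; R = I + sinθ·[k]× + (1−cosθ)·[k]×²:
    [+0.89602 -0.11408 -0.42910]
    [+0.29170 +0.87985 +0.37519]
    [+0.33474 -0.46135 +0.82165]
t = (-0.0732, 0.0097, 0.5172) m
M0: Pc = R·M0+t = (-0.15552, +0.05763, +0.45232); u = 775.4·(-0.15552)/0.45232 + 319.5 = 52.8893, v = 857.5·(+0.05763)/0.45232 + 228.0 = 337.2628
M1: Pc = R·M1+t = (-0.00947, +0.10518, +0.50688); u = 775.4·(-0.00947)/0.50688 + 319.5 = 305.0106, v = 857.5·(+0.10518)/0.50688 + 228.0 = 405.9375
M2: Pc = R·M2+t = (+0.00912, -0.03823, +0.58208); u = 775.4·(+0.00912)/0.58208 + 319.5 = 331.6536, v = 857.5·(-0.03823)/0.58208 + 228.0 = 171.6744
M3: Pc = R·M3+t = (-0.13693, -0.08578, +0.52752); u = 775.4·(-0.13693)/0.52752 + 319.5 = 118.2290, v = 857.5·(-0.08578)/0.52752 + 228.0 = 88.5588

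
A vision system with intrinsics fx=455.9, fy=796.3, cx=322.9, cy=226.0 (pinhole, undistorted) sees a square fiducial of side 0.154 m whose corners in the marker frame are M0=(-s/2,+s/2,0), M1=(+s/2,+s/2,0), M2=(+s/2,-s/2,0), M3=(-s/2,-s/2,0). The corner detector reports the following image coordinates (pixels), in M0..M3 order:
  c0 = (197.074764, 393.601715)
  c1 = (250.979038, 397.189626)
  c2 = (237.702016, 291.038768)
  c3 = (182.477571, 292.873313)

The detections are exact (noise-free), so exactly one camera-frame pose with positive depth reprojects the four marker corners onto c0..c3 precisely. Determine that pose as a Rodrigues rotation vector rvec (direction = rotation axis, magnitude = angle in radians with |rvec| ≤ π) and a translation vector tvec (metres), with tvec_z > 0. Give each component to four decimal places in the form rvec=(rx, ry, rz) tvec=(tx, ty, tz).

Intrinsics K: fx=455.9, fy=796.3, cx=322.9, cy=226.0
Marker side s = 0.154 m; corners in marker frame (Z=0):
  M0 = (-0.0770, +0.0770, 0)
  M1 = (+0.0770, +0.0770, 0)
  M2 = (+0.0770, -0.0770, 0)
  M3 = (-0.0770, -0.0770, 0)
Detected image corners:
  c0 = (197.074764, 393.601715) px
  c1 = (250.979038, 397.189626) px
  c2 = (237.702016, 291.038768) px
  c3 = (182.477571, 292.873313) px
Planar DLT: solve 8×8 A·h = b for H (H[2,2]=1):
  H  [+279.89689 +143.70288 +216.47015]
  H  [-111.67505 +755.27951 +344.63834]
  H  [-0.34247 +0.24458 +1.00000]
B = K⁻¹H; ‖b₁‖=0.923441, ‖b₂‖=0.923441; λ = 2/(‖b₁‖+‖b₂‖) = 1.082907, sign → tz>0 ⇒ λ=+1.082907
r₁ = λ·B[:,0] = (+0.92752,-0.04661,-0.37087); r₂ = λ·B[:,1] = (+0.15375,+0.95195,+0.26486)
r₃ = r₁×r₂ = (+0.34070,-0.30268,+0.89012); SVD([r₁ r₂ r₃]) → R = UVᵀ:
  R  [+0.92752 +0.15375 +0.34070]
  R  [-0.04661 +0.95195 -0.30268]
  R  [-0.37087 +0.26486 +0.89012]
t = (-0.25280, +0.16134, +1.08291) m
tr R = 2.769583; θ = arccos((tr R − 1)/2) = 0.484750 rad = 27.774°
axis k = ((R−Rᵀ)₃₂, (R−Rᵀ)₁₃, (R−Rᵀ)₂₁) / (2 sinθ) = (+0.608971, +0.763502, -0.214984)
rvec = θ·k = (+0.295199, +0.370108, -0.104213)

rvec=(0.2952, 0.3701, -0.1042) tvec=(-0.2528, 0.1613, 1.0829)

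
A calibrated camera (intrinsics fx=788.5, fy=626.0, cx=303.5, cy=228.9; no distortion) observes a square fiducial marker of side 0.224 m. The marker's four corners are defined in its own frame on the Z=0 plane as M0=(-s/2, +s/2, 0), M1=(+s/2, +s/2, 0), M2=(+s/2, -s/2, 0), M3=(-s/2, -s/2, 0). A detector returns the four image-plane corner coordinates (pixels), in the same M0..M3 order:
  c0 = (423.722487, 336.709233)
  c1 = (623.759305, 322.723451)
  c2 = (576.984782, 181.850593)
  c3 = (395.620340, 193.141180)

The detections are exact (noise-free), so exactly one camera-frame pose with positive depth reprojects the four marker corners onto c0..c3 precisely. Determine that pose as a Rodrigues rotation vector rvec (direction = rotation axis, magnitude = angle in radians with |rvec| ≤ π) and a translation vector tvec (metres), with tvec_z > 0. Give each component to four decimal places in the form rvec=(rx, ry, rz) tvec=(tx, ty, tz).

rvec=(-0.4220, -0.0237, -0.0877) tvec=(0.2333, 0.0382, 0.9149)

Intrinsics K: fx=788.5, fy=626.0, cx=303.5, cy=228.9
Marker side s = 0.224 m; corners in marker frame (Z=0):
  M0 = (-0.1120, +0.1120, 0)
  M1 = (+0.1120, +0.1120, 0)
  M2 = (+0.1120, -0.1120, 0)
  M3 = (-0.1120, -0.1120, 0)
Detected image corners:
  c0 = (423.722487, 336.709233) px
  c1 = (623.759305, 322.723451) px
  c2 = (576.984782, 181.850593) px
  c3 = (395.620340, 193.141180) px
Planar DLT: solve 8×8 A·h = b for H (H[2,2]=1):
  H  [+871.97295 -57.86804 +504.56706]
  H  [-44.48957 +519.55758 +255.02260]
  H  [+0.04497 -0.44595 +1.00000]
B = K⁻¹H; ‖b₁‖=1.092990, ‖b₂‖=1.092990; λ = 2/(‖b₁‖+‖b₂‖) = 0.914921, sign → tz>0 ⇒ λ=+0.914921
r₁ = λ·B[:,0] = (+0.99594,-0.08007,+0.04115); r₂ = λ·B[:,1] = (+0.08990,+0.90854,-0.40801)
r₃ = r₁×r₂ = (-0.00472,+0.41005,+0.91205); SVD([r₁ r₂ r₃]) → R = UVᵀ:
  R  [+0.99594 +0.08990 -0.00472]
  R  [-0.08007 +0.90854 +0.41005]
  R  [+0.04115 -0.40801 +0.91205]
t = (+0.23330, +0.03818, +0.91492) m
tr R = 2.816532; θ = arccos((tr R − 1)/2) = 0.431675 rad = 24.733°
axis k = ((R−Rᵀ)₃₂, (R−Rᵀ)₁₃, (R−Rᵀ)₂₁) / (2 sinθ) = (-0.977619, -0.054808, -0.203120)
rvec = θ·k = (-0.422013, -0.023659, -0.087682)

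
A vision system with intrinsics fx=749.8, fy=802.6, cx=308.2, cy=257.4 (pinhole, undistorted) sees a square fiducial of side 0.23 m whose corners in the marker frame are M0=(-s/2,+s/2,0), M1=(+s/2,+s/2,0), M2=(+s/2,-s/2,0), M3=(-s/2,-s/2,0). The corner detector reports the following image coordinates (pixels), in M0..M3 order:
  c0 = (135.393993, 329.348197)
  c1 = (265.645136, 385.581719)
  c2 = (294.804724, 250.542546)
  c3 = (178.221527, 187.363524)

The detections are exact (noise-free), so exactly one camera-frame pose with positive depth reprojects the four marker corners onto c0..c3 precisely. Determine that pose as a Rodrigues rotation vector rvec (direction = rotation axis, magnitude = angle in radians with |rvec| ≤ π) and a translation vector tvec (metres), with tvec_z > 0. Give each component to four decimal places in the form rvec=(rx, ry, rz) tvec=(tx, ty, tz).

Intrinsics K: fx=749.8, fy=802.6, cx=308.2, cy=257.4
Marker side s = 0.23 m; corners in marker frame (Z=0):
  M0 = (-0.1150, +0.1150, 0)
  M1 = (+0.1150, +0.1150, 0)
  M2 = (+0.1150, -0.1150, 0)
  M3 = (-0.1150, -0.1150, 0)
Detected image corners:
  c0 = (135.393993, 329.348197) px
  c1 = (265.645136, 385.581719) px
  c2 = (294.804724, 250.542546) px
  c3 = (178.221527, 187.363524) px
Planar DLT: solve 8×8 A·h = b for H (H[2,2]=1):
  H  [+617.93693 -236.32621 +221.96749]
  H  [+369.19320 +494.57167 +286.55007]
  H  [+0.37805 -0.37125 +1.00000]
B = K⁻¹H; ‖b₁‖=0.839577, ‖b₂‖=0.839577; λ = 2/(‖b₁‖+‖b₂‖) = 1.191076, sign → tz>0 ⇒ λ=+1.191076
r₁ = λ·B[:,0] = (+0.79652,+0.40348,+0.45028); r₂ = λ·B[:,1] = (-0.19365,+0.87577,-0.44219)
r₃ = r₁×r₂ = (-0.57276,+0.26501,+0.77570); SVD([r₁ r₂ r₃]) → R = UVᵀ:
  R  [+0.79652 -0.19365 -0.57276]
  R  [+0.40348 +0.87577 +0.26501]
  R  [+0.45028 -0.44219 +0.77570]
t = (-0.13698, +0.04326, +1.19108) m
tr R = 2.447996; θ = arccos((tr R − 1)/2) = 0.761216 rad = 43.614°
axis k = ((R−Rᵀ)₃₂, (R−Rᵀ)₁₃, (R−Rᵀ)₂₁) / (2 sinθ) = (-0.512612, -0.741544, +0.432830)
rvec = θ·k = (-0.390208, -0.564475, +0.329477)

rvec=(-0.3902, -0.5645, 0.3295) tvec=(-0.1370, 0.0433, 1.1911)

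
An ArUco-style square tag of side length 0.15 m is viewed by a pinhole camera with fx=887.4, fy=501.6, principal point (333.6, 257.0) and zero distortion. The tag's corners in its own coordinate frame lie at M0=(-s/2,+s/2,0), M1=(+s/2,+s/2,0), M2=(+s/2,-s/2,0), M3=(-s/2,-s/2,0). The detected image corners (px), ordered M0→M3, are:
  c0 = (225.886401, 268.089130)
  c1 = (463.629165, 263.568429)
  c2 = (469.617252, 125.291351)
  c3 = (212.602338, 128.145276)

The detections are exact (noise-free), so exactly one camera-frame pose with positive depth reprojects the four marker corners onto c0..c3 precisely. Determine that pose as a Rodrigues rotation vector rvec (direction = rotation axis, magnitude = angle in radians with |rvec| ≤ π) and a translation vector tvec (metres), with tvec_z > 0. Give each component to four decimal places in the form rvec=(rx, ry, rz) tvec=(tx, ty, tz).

rvec=(0.2817, -0.0546, -0.0254) tvec=(0.0062, -0.0622, 0.5376)

Intrinsics K: fx=887.4, fy=501.6, cx=333.6, cy=257.0
Marker side s = 0.15 m; corners in marker frame (Z=0):
  M0 = (-0.0750, +0.0750, 0)
  M1 = (+0.0750, +0.0750, 0)
  M2 = (+0.0750, -0.0750, 0)
  M3 = (-0.0750, -0.0750, 0)
Detected image corners:
  c0 = (225.886401, 268.089130) px
  c1 = (463.629165, 263.568429) px
  c2 = (469.617252, 125.291351) px
  c3 = (212.602338, 128.145276) px
Planar DLT: solve 8×8 A·h = b for H (H[2,2]=1):
  H  [+1678.79785 +201.50485 +343.87302]
  H  [-6.42519 +1029.03164 +198.96277]
  H  [+0.09361 +0.51799 +1.00000]
B = K⁻¹H; ‖b₁‖=1.859978, ‖b₂‖=1.859978; λ = 2/(‖b₁‖+‖b₂‖) = 0.537641, sign → tz>0 ⇒ λ=+0.537641
r₁ = λ·B[:,0] = (+0.99820,-0.03267,+0.05033); r₂ = λ·B[:,1] = (+0.01739,+0.96028,+0.27849)
r₃ = r₁×r₂ = (-0.05743,-0.27712,+0.95912); SVD([r₁ r₂ r₃]) → R = UVᵀ:
  R  [+0.99820 +0.01739 -0.05743]
  R  [-0.03267 +0.96028 -0.27712]
  R  [+0.05033 +0.27849 +0.95912]
t = (+0.00622, -0.06221, +0.53764) m
tr R = 2.917598; θ = arccos((tr R − 1)/2) = 0.288052 rad = 16.504°
axis k = ((R−Rᵀ)₃₂, (R−Rᵀ)₁₃, (R−Rᵀ)₂₁) / (2 sinθ) = (+0.977890, -0.189653, -0.088113)
rvec = θ·k = (+0.281683, -0.054630, -0.025381)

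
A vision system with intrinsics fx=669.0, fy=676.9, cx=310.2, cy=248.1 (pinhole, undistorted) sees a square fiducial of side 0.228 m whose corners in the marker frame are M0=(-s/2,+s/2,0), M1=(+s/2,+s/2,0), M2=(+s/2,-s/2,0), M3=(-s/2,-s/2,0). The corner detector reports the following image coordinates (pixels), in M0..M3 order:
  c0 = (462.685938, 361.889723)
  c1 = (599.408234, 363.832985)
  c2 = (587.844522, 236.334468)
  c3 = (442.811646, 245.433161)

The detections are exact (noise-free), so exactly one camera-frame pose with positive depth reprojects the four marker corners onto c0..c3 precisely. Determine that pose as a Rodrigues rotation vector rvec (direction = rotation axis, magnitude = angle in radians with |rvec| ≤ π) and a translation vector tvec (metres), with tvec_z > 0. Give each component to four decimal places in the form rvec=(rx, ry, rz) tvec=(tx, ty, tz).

rvec=(0.3949, 0.4332, -0.1513) tvec=(0.3530, 0.0929, 1.1237)

Intrinsics K: fx=669.0, fy=676.9, cx=310.2, cy=248.1
Marker side s = 0.228 m; corners in marker frame (Z=0):
  M0 = (-0.1140, +0.1140, 0)
  M1 = (+0.1140, +0.1140, 0)
  M2 = (+0.1140, -0.1140, 0)
  M3 = (-0.1140, -0.1140, 0)
Detected image corners:
  c0 = (462.685938, 361.889723) px
  c1 = (599.408234, 363.832985) px
  c2 = (587.844522, 236.334468) px
  c3 = (442.811646, 245.433161) px
Planar DLT: solve 8×8 A·h = b for H (H[2,2]=1):
  H  [+414.16673 +227.77684 +520.34114]
  H  [-132.03821 +625.09742 +304.05179]
  H  [-0.38818 +0.30205 +1.00000]
B = K⁻¹H; ‖b₁‖=0.889936, ‖b₂‖=0.889936; λ = 2/(‖b₁‖+‖b₂‖) = 1.123677, sign → tz>0 ⇒ λ=+1.123677
r₁ = λ·B[:,0] = (+0.89790,-0.05932,-0.43619); r₂ = λ·B[:,1] = (+0.22521,+0.91328,+0.33940)
r₃ = r₁×r₂ = (+0.37823,-0.40298,+0.83339); SVD([r₁ r₂ r₃]) → R = UVᵀ:
  R  [+0.89790 +0.22521 +0.37823]
  R  [-0.05932 +0.91328 -0.40298]
  R  [-0.43619 +0.33940 +0.83339]
t = (+0.35296, +0.09288, +1.12368) m
tr R = 2.644577; θ = arccos((tr R − 1)/2) = 0.605375 rad = 34.685°
axis k = ((R−Rᵀ)₃₂, (R−Rᵀ)₁₃, (R−Rᵀ)₂₁) / (2 sinθ) = (+0.652280, +0.715567, -0.249990)
rvec = θ·k = (+0.394874, +0.433187, -0.151338)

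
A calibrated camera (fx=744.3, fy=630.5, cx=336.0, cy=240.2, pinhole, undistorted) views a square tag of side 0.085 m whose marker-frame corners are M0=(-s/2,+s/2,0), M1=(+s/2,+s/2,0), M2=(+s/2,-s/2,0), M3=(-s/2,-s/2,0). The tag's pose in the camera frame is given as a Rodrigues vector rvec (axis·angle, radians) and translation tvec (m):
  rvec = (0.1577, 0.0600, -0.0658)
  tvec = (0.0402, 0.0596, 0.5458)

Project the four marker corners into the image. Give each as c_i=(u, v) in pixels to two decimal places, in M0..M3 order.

Intrinsics K: fx=744.3, fy=630.5, cx=336.0, cy=240.2
Marker side s = 0.085 m; corners in marker frame (Z=0):
  M0 = (-0.0425, +0.0425, 0)
  M1 = (+0.0425, +0.0425, 0)
  M2 = (+0.0425, -0.0425, 0)
  M3 = (-0.0425, -0.0425, 0)
rvec = (0.1577, 0.0600, -0.0658), |rvec| = θ = 0.18110 rad = 10.377°
Rodrigues: sinθ=0.18012, 1−cosθ=0.01635; R = I + sinθ·[k]× + (1−cosθ)·[k]×²:
    [+0.99605 +0.07016 +0.05450]
    [-0.06072 +0.98544 -0.15881]
    [-0.06485 +0.15487 +0.98580]
t = (0.0402, 0.0596, 0.5458) m
M0: Pc = R·M0+t = (+0.00085, +0.10406, +0.55514); u = 744.3·(+0.00085)/0.55514 + 336.0 = 337.1394, v = 630.5·(+0.10406)/0.55514 + 240.2 = 358.3887
M1: Pc = R·M1+t = (+0.08551, +0.09890, +0.54963); u = 744.3·(+0.08551)/0.54963 + 336.0 = 451.8021, v = 630.5·(+0.09890)/0.54963 + 240.2 = 353.6531
M2: Pc = R·M2+t = (+0.07955, +0.01514, +0.53646); u = 744.3·(+0.07955)/0.53646 + 336.0 = 446.3698, v = 630.5·(+0.01514)/0.53646 + 240.2 = 257.9917
M3: Pc = R·M3+t = (-0.00511, +0.02030, +0.54197); u = 744.3·(-0.00511)/0.54197 + 336.0 = 328.9773, v = 630.5·(+0.02030)/0.54197 + 240.2 = 263.8152

c0=(337.14, 358.39) c1=(451.80, 353.65) c2=(446.37, 257.99) c3=(328.98, 263.82)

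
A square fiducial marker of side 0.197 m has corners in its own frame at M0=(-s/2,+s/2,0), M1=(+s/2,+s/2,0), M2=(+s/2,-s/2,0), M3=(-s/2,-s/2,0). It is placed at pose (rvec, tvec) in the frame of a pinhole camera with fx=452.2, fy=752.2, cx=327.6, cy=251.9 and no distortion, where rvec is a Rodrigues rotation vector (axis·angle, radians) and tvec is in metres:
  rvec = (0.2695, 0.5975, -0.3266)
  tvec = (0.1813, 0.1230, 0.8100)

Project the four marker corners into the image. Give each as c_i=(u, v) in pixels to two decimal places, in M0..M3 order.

Intrinsics K: fx=452.2, fy=752.2, cx=327.6, cy=251.9
Marker side s = 0.197 m; corners in marker frame (Z=0):
  M0 = (-0.0985, +0.0985, 0)
  M1 = (+0.0985, +0.0985, 0)
  M2 = (+0.0985, -0.0985, 0)
  M3 = (-0.0985, -0.0985, 0)
rvec = (0.2695, 0.5975, -0.3266), |rvec| = θ = 0.73233 rad = 41.959°
Rodrigues: sinθ=0.66860, 1−cosθ=0.25638; R = I + sinθ·[k]× + (1−cosθ)·[k]×²:
    [+0.77834 +0.37516 +0.50343]
    [-0.22120 +0.91429 -0.33934]
    [-0.58758 +0.15276 +0.79461]
t = (0.1813, 0.1230, 0.8100) m
M0: Pc = R·M0+t = (+0.14159, +0.23485, +0.88292); u = 452.2·(+0.14159)/0.88292 + 327.6 = 400.1152, v = 752.2·(+0.23485)/0.88292 + 251.9 = 451.9748
M1: Pc = R·M1+t = (+0.29492, +0.19127, +0.76717); u = 452.2·(+0.29492)/0.76717 + 327.6 = 501.4372, v = 752.2·(+0.19127)/0.76717 + 251.9 = 439.4366
M2: Pc = R·M2+t = (+0.22101, +0.01115, +0.73708); u = 452.2·(+0.22101)/0.73708 + 327.6 = 463.1929, v = 752.2·(+0.01115)/0.73708 + 251.9 = 263.2833
M3: Pc = R·M3+t = (+0.06768, +0.05473, +0.85283); u = 452.2·(+0.06768)/0.85283 + 327.6 = 363.4864, v = 752.2·(+0.05473)/0.85283 + 251.9 = 300.1731

c0=(400.12, 451.97) c1=(501.44, 439.44) c2=(463.19, 263.28) c3=(363.49, 300.17)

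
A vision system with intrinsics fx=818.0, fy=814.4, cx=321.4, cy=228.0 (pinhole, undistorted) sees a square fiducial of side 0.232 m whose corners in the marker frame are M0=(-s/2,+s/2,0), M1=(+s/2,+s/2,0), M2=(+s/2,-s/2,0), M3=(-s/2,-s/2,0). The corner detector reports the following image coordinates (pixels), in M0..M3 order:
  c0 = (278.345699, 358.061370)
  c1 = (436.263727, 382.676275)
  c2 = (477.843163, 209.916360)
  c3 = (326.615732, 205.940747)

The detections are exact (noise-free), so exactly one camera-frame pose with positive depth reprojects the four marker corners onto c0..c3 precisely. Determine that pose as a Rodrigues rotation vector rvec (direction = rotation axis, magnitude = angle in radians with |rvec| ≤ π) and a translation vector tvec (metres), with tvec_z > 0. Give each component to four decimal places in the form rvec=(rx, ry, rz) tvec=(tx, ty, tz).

Intrinsics K: fx=818.0, fy=814.4, cx=321.4, cy=228.0
Marker side s = 0.232 m; corners in marker frame (Z=0):
  M0 = (-0.1160, +0.1160, 0)
  M1 = (+0.1160, +0.1160, 0)
  M2 = (+0.1160, -0.1160, 0)
  M3 = (-0.1160, -0.1160, 0)
Detected image corners:
  c0 = (278.345699, 358.061370) px
  c1 = (436.263727, 382.676275) px
  c2 = (477.843163, 209.916360) px
  c3 = (326.615732, 205.940747) px
Planar DLT: solve 8×8 A·h = b for H (H[2,2]=1):
  H  [+468.98043 -322.53462 +376.00155]
  H  [-89.89956 +600.02299 +285.54302]
  H  [-0.51799 -0.33712 +1.00000]
B = K⁻¹H; ‖b₁‖=0.934353, ‖b₂‖=0.934353; λ = 2/(‖b₁‖+‖b₂‖) = 1.070259, sign → tz>0 ⇒ λ=+1.070259
r₁ = λ·B[:,0] = (+0.83143,+0.03706,-0.55439); r₂ = λ·B[:,1] = (-0.28024,+0.88954,-0.36081)
r₃ = r₁×r₂ = (+0.47978,+0.45535,+0.74998); SVD([r₁ r₂ r₃]) → R = UVᵀ:
  R  [+0.83143 -0.28024 +0.47978]
  R  [+0.03706 +0.88954 +0.45535]
  R  [-0.55439 -0.36081 +0.74998]
t = (+0.07144, +0.07562, +1.07026) m
tr R = 2.470956; θ = arccos((tr R − 1)/2) = 0.744424 rad = 42.652°
axis k = ((R−Rᵀ)₃₂, (R−Rᵀ)₁₃, (R−Rᵀ)₂₁) / (2 sinθ) = (-0.602282, +0.763170, +0.234153)
rvec = θ·k = (-0.448354, +0.568122, +0.174309)

rvec=(-0.4484, 0.5681, 0.1743) tvec=(0.0714, 0.0756, 1.0703)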